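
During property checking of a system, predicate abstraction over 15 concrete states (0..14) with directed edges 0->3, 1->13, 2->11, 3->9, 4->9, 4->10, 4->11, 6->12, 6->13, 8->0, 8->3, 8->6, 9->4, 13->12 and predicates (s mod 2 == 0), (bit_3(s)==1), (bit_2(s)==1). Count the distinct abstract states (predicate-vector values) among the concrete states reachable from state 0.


BFS from 0:
Concrete reachable: {0, 3, 4, 9, 10, 11}
Abstract via predicates (s mod 2 == 0), (bit_3(s)==1), (bit_2(s)==1):
  (0,0,0) <- {3}
  (0,1,0) <- {9, 11}
  (1,0,0) <- {0}
  (1,0,1) <- {4}
  (1,1,0) <- {10}
Distinct abstract states = 5

5


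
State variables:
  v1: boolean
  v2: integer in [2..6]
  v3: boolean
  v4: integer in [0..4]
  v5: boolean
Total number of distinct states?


State space = product of domain sizes of all variables.
Domain sizes:
  v1 (boolean): 2
  v2 (integer in [2..6]): 5
  v3 (boolean): 2
  v4 (integer in [0..4]): 5
  v5 (boolean): 2
Product = 2 * 5 * 2 * 5 * 2 = 200

200


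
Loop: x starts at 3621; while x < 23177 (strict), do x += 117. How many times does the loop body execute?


Step 1: x goes from 3621 toward 23177 by 117; the body runs while x<23177, so iterations = ceil((bound-start)/step)
Step 2: Distance=19556
Step 3: ceil(19556/117)=168

168


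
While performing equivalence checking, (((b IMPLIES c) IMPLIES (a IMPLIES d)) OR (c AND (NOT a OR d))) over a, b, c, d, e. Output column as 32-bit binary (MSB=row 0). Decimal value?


Formula: (((b IMPLIES c) IMPLIES (a IMPLIES d)) OR (c AND (NOT a OR d))) over a, b, c, d, e (32 rows)
Evaluate each row (bits = a,b,c,d,e, MSB first):
  row 0 [00000]: (((0 IMPLIES 0) IMPLIES (0 IMPLIES 0)) OR (0 AND (NOT 0 OR 0))) -> 1
  row 1 [00001]: (((0 IMPLIES 0) IMPLIES (0 IMPLIES 0)) OR (0 AND (NOT 0 OR 0))) -> 1
  row 2 [00010]: (((0 IMPLIES 0) IMPLIES (0 IMPLIES 1)) OR (0 AND (NOT 0 OR 1))) -> 1
  row 3 [00011]: (((0 IMPLIES 0) IMPLIES (0 IMPLIES 1)) OR (0 AND (NOT 0 OR 1))) -> 1
  row 4 [00100]: (((0 IMPLIES 1) IMPLIES (0 IMPLIES 0)) OR (1 AND (NOT 0 OR 0))) -> 1
  row 5 [00101]: (((0 IMPLIES 1) IMPLIES (0 IMPLIES 0)) OR (1 AND (NOT 0 OR 0))) -> 1
  row 6 [00110]: (((0 IMPLIES 1) IMPLIES (0 IMPLIES 1)) OR (1 AND (NOT 0 OR 1))) -> 1
  row 7 [00111]: (((0 IMPLIES 1) IMPLIES (0 IMPLIES 1)) OR (1 AND (NOT 0 OR 1))) -> 1
  row 8 [01000]: (((1 IMPLIES 0) IMPLIES (0 IMPLIES 0)) OR (0 AND (NOT 0 OR 0))) -> 1
  row 9 [01001]: (((1 IMPLIES 0) IMPLIES (0 IMPLIES 0)) OR (0 AND (NOT 0 OR 0))) -> 1
  row 10 [01010]: (((1 IMPLIES 0) IMPLIES (0 IMPLIES 1)) OR (0 AND (NOT 0 OR 1))) -> 1
  row 11 [01011]: (((1 IMPLIES 0) IMPLIES (0 IMPLIES 1)) OR (0 AND (NOT 0 OR 1))) -> 1
  row 12 [01100]: (((1 IMPLIES 1) IMPLIES (0 IMPLIES 0)) OR (1 AND (NOT 0 OR 0))) -> 1
  row 13 [01101]: (((1 IMPLIES 1) IMPLIES (0 IMPLIES 0)) OR (1 AND (NOT 0 OR 0))) -> 1
  row 14 [01110]: (((1 IMPLIES 1) IMPLIES (0 IMPLIES 1)) OR (1 AND (NOT 0 OR 1))) -> 1
  row 15 [01111]: (((1 IMPLIES 1) IMPLIES (0 IMPLIES 1)) OR (1 AND (NOT 0 OR 1))) -> 1
  row 16 [10000]: (((0 IMPLIES 0) IMPLIES (1 IMPLIES 0)) OR (0 AND (NOT 1 OR 0))) -> 0
  row 17 [10001]: (((0 IMPLIES 0) IMPLIES (1 IMPLIES 0)) OR (0 AND (NOT 1 OR 0))) -> 0
  row 18 [10010]: (((0 IMPLIES 0) IMPLIES (1 IMPLIES 1)) OR (0 AND (NOT 1 OR 1))) -> 1
  row 19 [10011]: (((0 IMPLIES 0) IMPLIES (1 IMPLIES 1)) OR (0 AND (NOT 1 OR 1))) -> 1
  row 20 [10100]: (((0 IMPLIES 1) IMPLIES (1 IMPLIES 0)) OR (1 AND (NOT 1 OR 0))) -> 0
  row 21 [10101]: (((0 IMPLIES 1) IMPLIES (1 IMPLIES 0)) OR (1 AND (NOT 1 OR 0))) -> 0
  row 22 [10110]: (((0 IMPLIES 1) IMPLIES (1 IMPLIES 1)) OR (1 AND (NOT 1 OR 1))) -> 1
  row 23 [10111]: (((0 IMPLIES 1) IMPLIES (1 IMPLIES 1)) OR (1 AND (NOT 1 OR 1))) -> 1
  row 24 [11000]: (((1 IMPLIES 0) IMPLIES (1 IMPLIES 0)) OR (0 AND (NOT 1 OR 0))) -> 1
  row 25 [11001]: (((1 IMPLIES 0) IMPLIES (1 IMPLIES 0)) OR (0 AND (NOT 1 OR 0))) -> 1
  row 26 [11010]: (((1 IMPLIES 0) IMPLIES (1 IMPLIES 1)) OR (0 AND (NOT 1 OR 1))) -> 1
  row 27 [11011]: (((1 IMPLIES 0) IMPLIES (1 IMPLIES 1)) OR (0 AND (NOT 1 OR 1))) -> 1
  row 28 [11100]: (((1 IMPLIES 1) IMPLIES (1 IMPLIES 0)) OR (1 AND (NOT 1 OR 0))) -> 0
  row 29 [11101]: (((1 IMPLIES 1) IMPLIES (1 IMPLIES 0)) OR (1 AND (NOT 1 OR 0))) -> 0
  row 30 [11110]: (((1 IMPLIES 1) IMPLIES (1 IMPLIES 1)) OR (1 AND (NOT 1 OR 1))) -> 1
  row 31 [11111]: (((1 IMPLIES 1) IMPLIES (1 IMPLIES 1)) OR (1 AND (NOT 1 OR 1))) -> 1
Full result column, 4 rows per line (a,b,c fixed per line; d,e runs 00..11 left to right):
  rows 0-3 [a,b,c=000]: 1111  = hex F
  rows 4-7 [a,b,c=001]: 1111  = hex F
  rows 8-11 [a,b,c=010]: 1111  = hex F
  rows 12-15 [a,b,c=011]: 1111  = hex F
  rows 16-19 [a,b,c=100]: 0011  = hex 3
  rows 20-23 [a,b,c=101]: 0011  = hex 3
  rows 24-27 [a,b,c=110]: 1111  = hex F
  rows 28-31 [a,b,c=111]: 0011  = hex 3
Output column (row 0 .. row 31) = 11111111111111110011001111110011
Output column grouped in 4s = 1111 1111 1111 1111 0011 0011 1111 0011 = 0xFFFF33F3
Convert to decimal digit by digit (value = value*16 + digit):
  F -> 15
  15*16 + 15 (F) = 255
  255*16 + 15 (F) = 4095
  4095*16 + 15 (F) = 65535
  65535*16 + 3 = 1048563
  1048563*16 + 3 = 16777011
  16777011*16 + 15 (F) = 268432191
  268432191*16 + 3 = 4294915059
Decimal = 4294915059

4294915059


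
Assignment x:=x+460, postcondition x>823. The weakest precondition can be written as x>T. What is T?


Formula: wp(x:=E, P) = P[E/x] (substitute E for x in postcondition)
Step 1: Postcondition: x>823
Step 2: Substitute x+460 for x: x+460>823
Step 3: Solve for x: x > 823-460 = 363

363


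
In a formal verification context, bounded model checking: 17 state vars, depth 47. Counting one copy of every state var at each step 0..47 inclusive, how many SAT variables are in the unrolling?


BMC unrolls to depth k, creating one copy of each state var for steps 0..k.
Step count = 47 + 1 = 48 (steps 0 through 47)
Vars per step = 17
Total = 17 * 48 = 816

816


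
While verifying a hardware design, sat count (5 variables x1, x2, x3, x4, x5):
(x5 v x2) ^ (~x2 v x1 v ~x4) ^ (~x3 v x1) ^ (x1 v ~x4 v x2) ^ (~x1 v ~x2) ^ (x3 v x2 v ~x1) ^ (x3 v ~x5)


CNF with 7 clauses over 5 vars (32 assignments).
An assignment satisfies CNF iff every clause has >=1 true literal.
Check each row (bits = x1,x2,x3,x4,x5; clause T/F shown):
  row 0 [00000]: clauses=FTTTTTT -> 0
  row 1 [00001]: clauses=TTTTTTF -> 0
  row 2 [00010]: clauses=FTTFTTT -> 0
  row 3 [00011]: clauses=TTTFTTF -> 0
  row 4 [00100]: clauses=FTFTTTT -> 0
  row 5 [00101]: clauses=TTFTTTT -> 0
  row 6 [00110]: clauses=FTFFTTT -> 0
  row 7 [00111]: clauses=TTFFTTT -> 0
  row 8 [01000]: clauses=TTTTTTT -> 1
  row 9 [01001]: clauses=TTTTTTF -> 0
  row 10 [01010]: clauses=TFTTTTT -> 0
  row 11 [01011]: clauses=TFTTTTF -> 0
  row 12 [01100]: clauses=TTFTTTT -> 0
  row 13 [01101]: clauses=TTFTTTT -> 0
  row 14 [01110]: clauses=TFFTTTT -> 0
  row 15 [01111]: clauses=TFFTTTT -> 0
  row 16 [10000]: clauses=FTTTTFT -> 0
  row 17 [10001]: clauses=TTTTTFF -> 0
  row 18 [10010]: clauses=FTTTTFT -> 0
  row 19 [10011]: clauses=TTTTTFF -> 0
  row 20 [10100]: clauses=FTTTTTT -> 0
  row 21 [10101]: clauses=TTTTTTT -> 1
  row 22 [10110]: clauses=FTTTTTT -> 0
  row 23 [10111]: clauses=TTTTTTT -> 1
  row 24 [11000]: clauses=TTTTFTT -> 0
  row 25 [11001]: clauses=TTTTFTF -> 0
  row 26 [11010]: clauses=TTTTFTT -> 0
  row 27 [11011]: clauses=TTTTFTF -> 0
  row 28 [11100]: clauses=TTTTFTT -> 0
  row 29 [11101]: clauses=TTTTFTT -> 0
  row 30 [11110]: clauses=TTTTFTT -> 0
  row 31 [11111]: clauses=TTTTFTT -> 0
Full result column, 8 rows per line (x1,x2 fixed per line; x3,x4,x5 runs 000..111 left to right):
  rows 0-7 [x1,x2=00]: 00000000  (ones: 0)
  rows 8-15 [x1,x2=01]: 10000000  (ones: 1)
  rows 16-23 [x1,x2=10]: 00000101  (ones: 2)
  rows 24-31 [x1,x2=11]: 00000000  (ones: 0)
Satisfying assignments = 0+1+2+0 = 3

3


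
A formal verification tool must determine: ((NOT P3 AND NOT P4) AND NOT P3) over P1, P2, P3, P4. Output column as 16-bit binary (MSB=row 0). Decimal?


Formula: ((NOT P3 AND NOT P4) AND NOT P3) over P1, P2, P3, P4 (16 rows)
Evaluate each row (bits = P1,P2,P3,P4, MSB first):
  row 0 [0000]: ((NOT 0 AND NOT 0) AND NOT 0) -> 1
  row 1 [0001]: ((NOT 0 AND NOT 1) AND NOT 0) -> 0
  row 2 [0010]: ((NOT 1 AND NOT 0) AND NOT 1) -> 0
  row 3 [0011]: ((NOT 1 AND NOT 1) AND NOT 1) -> 0
  row 4 [0100]: ((NOT 0 AND NOT 0) AND NOT 0) -> 1
  row 5 [0101]: ((NOT 0 AND NOT 1) AND NOT 0) -> 0
  row 6 [0110]: ((NOT 1 AND NOT 0) AND NOT 1) -> 0
  row 7 [0111]: ((NOT 1 AND NOT 1) AND NOT 1) -> 0
  row 8 [1000]: ((NOT 0 AND NOT 0) AND NOT 0) -> 1
  row 9 [1001]: ((NOT 0 AND NOT 1) AND NOT 0) -> 0
  row 10 [1010]: ((NOT 1 AND NOT 0) AND NOT 1) -> 0
  row 11 [1011]: ((NOT 1 AND NOT 1) AND NOT 1) -> 0
  row 12 [1100]: ((NOT 0 AND NOT 0) AND NOT 0) -> 1
  row 13 [1101]: ((NOT 0 AND NOT 1) AND NOT 0) -> 0
  row 14 [1110]: ((NOT 1 AND NOT 0) AND NOT 1) -> 0
  row 15 [1111]: ((NOT 1 AND NOT 1) AND NOT 1) -> 0
Full result column, 4 rows per line (P1,P2 fixed per line; P3,P4 runs 00..11 left to right):
  rows 0-3 [P1,P2=00]: 1000  = hex 8
  rows 4-7 [P1,P2=01]: 1000  = hex 8
  rows 8-11 [P1,P2=10]: 1000  = hex 8
  rows 12-15 [P1,P2=11]: 1000  = hex 8
Output column (row 0 .. row 15) = 1000100010001000
Output column grouped in 4s = 1000 1000 1000 1000 = 0x8888
Convert to decimal digit by digit (value = value*16 + digit):
  8 -> 8
  8*16 + 8 = 136
  136*16 + 8 = 2184
  2184*16 + 8 = 34952
Decimal = 34952

34952


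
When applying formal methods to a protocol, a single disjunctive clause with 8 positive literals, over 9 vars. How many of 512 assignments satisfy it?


Step 1: Total=2^9=512
Step 2: Unsat when all 8 false: 2^1=2
Step 3: Sat=512-2=510

510


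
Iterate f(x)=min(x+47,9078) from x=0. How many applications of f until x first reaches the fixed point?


Step 1: x=0, cap=9078, increment=47
Step 2: x grows by 47 each step until capped at 9078; fixed point is x=9078
Step 3: iterations = ceil(9078/47) = 194

194


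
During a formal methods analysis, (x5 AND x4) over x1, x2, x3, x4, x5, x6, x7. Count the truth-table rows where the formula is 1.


Formula: (x5 AND x4) over 7 vars (128 rows)
Evaluate each row (x1, x2, x3, x4, x5, x6, x7 as bits, MSB first):
  row 0 [0000000]: (0 AND 0) -> 0
  row 1 [0000001]: (0 AND 0) -> 0
  row 2 [0000010]: (0 AND 0) -> 0
  row 3 [0000011]: (0 AND 0) -> 0
  row 4 [0000100]: (1 AND 0) -> 0
  (every remaining row is evaluated the same way; all 128 results are listed next)
Full result column, 8 rows per line (x1,x2,x3,x4 fixed per line; x5,x6,x7 runs 000..111 left to right):
  rows 0-7 [x1,x2,x3,x4=0000]: 00000000  (ones: 0)
  rows 8-15 [x1,x2,x3,x4=0001]: 00001111  (ones: 4)
  rows 16-23 [x1,x2,x3,x4=0010]: 00000000  (ones: 0)
  rows 24-31 [x1,x2,x3,x4=0011]: 00001111  (ones: 4)
  rows 32-39 [x1,x2,x3,x4=0100]: 00000000  (ones: 0)
  rows 40-47 [x1,x2,x3,x4=0101]: 00001111  (ones: 4)
  rows 48-55 [x1,x2,x3,x4=0110]: 00000000  (ones: 0)
  rows 56-63 [x1,x2,x3,x4=0111]: 00001111  (ones: 4)
  rows 64-71 [x1,x2,x3,x4=1000]: 00000000  (ones: 0)
  rows 72-79 [x1,x2,x3,x4=1001]: 00001111  (ones: 4)
  rows 80-87 [x1,x2,x3,x4=1010]: 00000000  (ones: 0)
  rows 88-95 [x1,x2,x3,x4=1011]: 00001111  (ones: 4)
  rows 96-103 [x1,x2,x3,x4=1100]: 00000000  (ones: 0)
  rows 104-111 [x1,x2,x3,x4=1101]: 00001111  (ones: 4)
  rows 112-119 [x1,x2,x3,x4=1110]: 00000000  (ones: 0)
  rows 120-127 [x1,x2,x3,x4=1111]: 00001111  (ones: 4)
Count of 1-rows = 0+4+0+4+0+4+0+4+0+4+0+4+0+4+0+4 = 32

32


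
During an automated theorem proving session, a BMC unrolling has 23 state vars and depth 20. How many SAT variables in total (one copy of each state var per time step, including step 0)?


BMC unrolls to depth k, creating one copy of each state var for steps 0..k.
Step count = 20 + 1 = 21 (steps 0 through 20)
Vars per step = 23
Total = 23 * 21 = 483

483


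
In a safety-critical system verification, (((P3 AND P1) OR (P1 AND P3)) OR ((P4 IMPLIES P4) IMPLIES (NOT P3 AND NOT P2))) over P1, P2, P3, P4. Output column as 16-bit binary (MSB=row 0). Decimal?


Formula: (((P3 AND P1) OR (P1 AND P3)) OR ((P4 IMPLIES P4) IMPLIES (NOT P3 AND NOT P2))) over P1, P2, P3, P4 (16 rows)
Evaluate each row (bits = P1,P2,P3,P4, MSB first):
  row 0 [0000]: (((0 AND 0) OR (0 AND 0)) OR ((0 IMPLIES 0) IMPLIES (NOT 0 AND NOT 0))) -> 1
  row 1 [0001]: (((0 AND 0) OR (0 AND 0)) OR ((1 IMPLIES 1) IMPLIES (NOT 0 AND NOT 0))) -> 1
  row 2 [0010]: (((1 AND 0) OR (0 AND 1)) OR ((0 IMPLIES 0) IMPLIES (NOT 1 AND NOT 0))) -> 0
  row 3 [0011]: (((1 AND 0) OR (0 AND 1)) OR ((1 IMPLIES 1) IMPLIES (NOT 1 AND NOT 0))) -> 0
  row 4 [0100]: (((0 AND 0) OR (0 AND 0)) OR ((0 IMPLIES 0) IMPLIES (NOT 0 AND NOT 1))) -> 0
  row 5 [0101]: (((0 AND 0) OR (0 AND 0)) OR ((1 IMPLIES 1) IMPLIES (NOT 0 AND NOT 1))) -> 0
  row 6 [0110]: (((1 AND 0) OR (0 AND 1)) OR ((0 IMPLIES 0) IMPLIES (NOT 1 AND NOT 1))) -> 0
  row 7 [0111]: (((1 AND 0) OR (0 AND 1)) OR ((1 IMPLIES 1) IMPLIES (NOT 1 AND NOT 1))) -> 0
  row 8 [1000]: (((0 AND 1) OR (1 AND 0)) OR ((0 IMPLIES 0) IMPLIES (NOT 0 AND NOT 0))) -> 1
  row 9 [1001]: (((0 AND 1) OR (1 AND 0)) OR ((1 IMPLIES 1) IMPLIES (NOT 0 AND NOT 0))) -> 1
  row 10 [1010]: (((1 AND 1) OR (1 AND 1)) OR ((0 IMPLIES 0) IMPLIES (NOT 1 AND NOT 0))) -> 1
  row 11 [1011]: (((1 AND 1) OR (1 AND 1)) OR ((1 IMPLIES 1) IMPLIES (NOT 1 AND NOT 0))) -> 1
  row 12 [1100]: (((0 AND 1) OR (1 AND 0)) OR ((0 IMPLIES 0) IMPLIES (NOT 0 AND NOT 1))) -> 0
  row 13 [1101]: (((0 AND 1) OR (1 AND 0)) OR ((1 IMPLIES 1) IMPLIES (NOT 0 AND NOT 1))) -> 0
  row 14 [1110]: (((1 AND 1) OR (1 AND 1)) OR ((0 IMPLIES 0) IMPLIES (NOT 1 AND NOT 1))) -> 1
  row 15 [1111]: (((1 AND 1) OR (1 AND 1)) OR ((1 IMPLIES 1) IMPLIES (NOT 1 AND NOT 1))) -> 1
Full result column, 4 rows per line (P1,P2 fixed per line; P3,P4 runs 00..11 left to right):
  rows 0-3 [P1,P2=00]: 1100  = hex C
  rows 4-7 [P1,P2=01]: 0000  = hex 0
  rows 8-11 [P1,P2=10]: 1111  = hex F
  rows 12-15 [P1,P2=11]: 0011  = hex 3
Output column (row 0 .. row 15) = 1100000011110011
Output column grouped in 4s = 1100 0000 1111 0011 = 0xC0F3
Convert to decimal digit by digit (value = value*16 + digit):
  C -> 12
  12*16 + 0 = 192
  192*16 + 15 (F) = 3087
  3087*16 + 3 = 49395
Decimal = 49395

49395


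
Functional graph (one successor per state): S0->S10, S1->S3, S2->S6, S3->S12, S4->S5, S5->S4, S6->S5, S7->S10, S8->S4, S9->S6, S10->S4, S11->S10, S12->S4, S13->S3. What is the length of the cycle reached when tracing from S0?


Trace from S0 until a state repeats:
  S0 -> S10 -> S4 -> S5 -> S4
S4 first seen at step 2, revisited at step 4.
Cycle length = 4 - 2 = 2

2


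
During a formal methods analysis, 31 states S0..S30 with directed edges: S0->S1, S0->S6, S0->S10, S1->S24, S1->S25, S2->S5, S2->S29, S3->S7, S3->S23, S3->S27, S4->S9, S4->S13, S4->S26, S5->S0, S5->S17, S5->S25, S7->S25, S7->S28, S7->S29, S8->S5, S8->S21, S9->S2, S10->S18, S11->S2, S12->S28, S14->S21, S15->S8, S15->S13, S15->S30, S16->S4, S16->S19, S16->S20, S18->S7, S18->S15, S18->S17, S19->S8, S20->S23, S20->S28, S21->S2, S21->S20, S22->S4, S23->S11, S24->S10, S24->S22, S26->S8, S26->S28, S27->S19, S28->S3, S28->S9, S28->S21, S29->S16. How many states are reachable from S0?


BFS from S0:
  layer 0: {S0}
  layer 1: {S1, S6, S10}
  layer 2: {S18, S24, S25}
  layer 3: {S7, S15, S17, S22}
  layer 4: {S4, S8, S13, S28, S29, S30}
  layer 5: {S3, S5, S9, S16, S21, S26}
  layer 6: {S2, S19, S20, S23, S27}
  layer 7: {S11}
Reachable set: {S0, S1, S2, S3, S4, S5, S6, S7, S8, S9, S10, S11, S13, S15, S16, S17, S18, S19, S20, S21, S22, S23, S24, S25, S26, S27, S28, S29, S30}
Count = 29

29


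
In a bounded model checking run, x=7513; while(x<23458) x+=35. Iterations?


Step 1: x goes from 7513 toward 23458 by 35; the body runs while x<23458, so iterations = ceil((bound-start)/step)
Step 2: Distance=15945
Step 3: ceil(15945/35)=456

456


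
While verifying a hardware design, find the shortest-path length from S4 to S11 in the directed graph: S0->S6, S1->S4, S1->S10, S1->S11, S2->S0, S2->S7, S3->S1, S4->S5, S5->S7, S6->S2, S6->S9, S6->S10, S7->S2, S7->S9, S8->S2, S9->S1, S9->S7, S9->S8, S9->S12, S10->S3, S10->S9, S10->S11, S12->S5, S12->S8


BFS layer-by-layer from S4:
  dist 0: {S4}
  dist 1: {S5}
  dist 2: {S7}
  dist 3: {S2, S9}
  dist 4: {S0, S1, S8, S12}
  dist 5: {S6, S10, S11}
  -> S11 reached at distance 5
Shortest path length = 5

5


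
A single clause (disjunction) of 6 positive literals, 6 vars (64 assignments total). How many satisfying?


Step 1: Total=2^6=64
Step 2: Unsat when all 6 false: 2^0=1
Step 3: Sat=64-1=63

63


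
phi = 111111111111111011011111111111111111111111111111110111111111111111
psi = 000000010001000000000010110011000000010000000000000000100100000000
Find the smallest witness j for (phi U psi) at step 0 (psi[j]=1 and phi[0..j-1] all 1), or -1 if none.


(phi U psi) at 0: need smallest j with psi[j]=1 and phi[i]=1 for all i in [0,j).
Scan from step 0:
  step 0: phi=1, psi=0 -> continue
  step 1: phi=1, psi=0 -> continue
  step 2: phi=1, psi=0 -> continue
  step 3: phi=1, psi=0 -> continue
  step 7: psi=1 and phi held for [0,7) -> witness found
Witness step = 7

7


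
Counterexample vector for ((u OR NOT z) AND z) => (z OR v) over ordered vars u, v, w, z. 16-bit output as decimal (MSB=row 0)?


F1 = ((u OR NOT z) AND z)
F2 = (z OR v)
Counterexample to F1=>F2 is where F1=1 and F2=0.
Evaluate each row (bits = u,v,w,z, MSB first):
  row 0 [0000]: F1=0 F2=0 -> F1&~F2 -> 0
  row 1 [0001]: F1=0 F2=1 -> F1&~F2 -> 0
  row 2 [0010]: F1=0 F2=0 -> F1&~F2 -> 0
  row 3 [0011]: F1=0 F2=1 -> F1&~F2 -> 0
  row 4 [0100]: F1=0 F2=1 -> F1&~F2 -> 0
  row 5 [0101]: F1=0 F2=1 -> F1&~F2 -> 0
  row 6 [0110]: F1=0 F2=1 -> F1&~F2 -> 0
  row 7 [0111]: F1=0 F2=1 -> F1&~F2 -> 0
  row 8 [1000]: F1=0 F2=0 -> F1&~F2 -> 0
  row 9 [1001]: F1=1 F2=1 -> F1&~F2 -> 0
  row 10 [1010]: F1=0 F2=0 -> F1&~F2 -> 0
  row 11 [1011]: F1=1 F2=1 -> F1&~F2 -> 0
  row 12 [1100]: F1=0 F2=1 -> F1&~F2 -> 0
  row 13 [1101]: F1=1 F2=1 -> F1&~F2 -> 0
  row 14 [1110]: F1=0 F2=1 -> F1&~F2 -> 0
  row 15 [1111]: F1=1 F2=1 -> F1&~F2 -> 0
Full result column, 4 rows per line (u,v fixed per line; w,z runs 00..11 left to right):
  rows 0-3 [u,v=00]: 0000  = hex 0
  rows 4-7 [u,v=01]: 0000  = hex 0
  rows 8-11 [u,v=10]: 0000  = hex 0
  rows 12-15 [u,v=11]: 0000  = hex 0
Counterexample vector (row 0 .. row 15) = 0000000000000000
Output column grouped in 4s = 0000 0000 0000 0000 = 0x0000
Convert to decimal digit by digit (value = value*16 + digit):
  0 -> 0
  0*16 + 0 = 0
  0*16 + 0 = 0
  0*16 + 0 = 0
Decimal = 0

0


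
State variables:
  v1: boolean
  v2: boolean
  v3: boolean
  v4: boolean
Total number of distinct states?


State space = product of domain sizes of all variables.
Domain sizes:
  v1 (boolean): 2
  v2 (boolean): 2
  v3 (boolean): 2
  v4 (boolean): 2
Product = 2 * 2 * 2 * 2 = 16

16


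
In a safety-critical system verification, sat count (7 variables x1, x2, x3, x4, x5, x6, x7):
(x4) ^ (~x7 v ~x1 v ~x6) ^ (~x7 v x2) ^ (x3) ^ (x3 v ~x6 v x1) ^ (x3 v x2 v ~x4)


CNF with 6 clauses over 7 vars (128 assignments).
An assignment satisfies CNF iff every clause has >=1 true literal.
Check each row (bits = x1,x2,x3,x4,x5,x6,x7; clause T/F shown):
  row 0 [0000000]: clauses=FTTFTT -> 0
  row 1 [0000001]: clauses=FTFFTT -> 0
  row 2 [0000010]: clauses=FTTFFT -> 0
  row 3 [0000011]: clauses=FTFFFT -> 0
  row 4 [0000100]: clauses=FTTFTT -> 0
  (every remaining row is evaluated the same way; all 128 results are listed next)
Full result column, 8 rows per line (x1,x2,x3,x4 fixed per line; x5,x6,x7 runs 000..111 left to right):
  rows 0-7 [x1,x2,x3,x4=0000]: 00000000  (ones: 0)
  rows 8-15 [x1,x2,x3,x4=0001]: 00000000  (ones: 0)
  rows 16-23 [x1,x2,x3,x4=0010]: 00000000  (ones: 0)
  rows 24-31 [x1,x2,x3,x4=0011]: 10101010  (ones: 4)
  rows 32-39 [x1,x2,x3,x4=0100]: 00000000  (ones: 0)
  rows 40-47 [x1,x2,x3,x4=0101]: 00000000  (ones: 0)
  rows 48-55 [x1,x2,x3,x4=0110]: 00000000  (ones: 0)
  rows 56-63 [x1,x2,x3,x4=0111]: 11111111  (ones: 8)
  rows 64-71 [x1,x2,x3,x4=1000]: 00000000  (ones: 0)
  rows 72-79 [x1,x2,x3,x4=1001]: 00000000  (ones: 0)
  rows 80-87 [x1,x2,x3,x4=1010]: 00000000  (ones: 0)
  rows 88-95 [x1,x2,x3,x4=1011]: 10101010  (ones: 4)
  rows 96-103 [x1,x2,x3,x4=1100]: 00000000  (ones: 0)
  rows 104-111 [x1,x2,x3,x4=1101]: 00000000  (ones: 0)
  rows 112-119 [x1,x2,x3,x4=1110]: 00000000  (ones: 0)
  rows 120-127 [x1,x2,x3,x4=1111]: 11101110  (ones: 6)
Satisfying assignments = 0+0+0+4+0+0+0+8+0+0+0+4+0+0+0+6 = 22

22


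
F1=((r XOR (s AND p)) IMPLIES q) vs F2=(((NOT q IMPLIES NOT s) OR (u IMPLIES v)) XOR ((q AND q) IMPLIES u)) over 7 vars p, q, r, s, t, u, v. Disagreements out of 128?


F1 = ((r XOR (s AND p)) IMPLIES q)
F2 = (((NOT q IMPLIES NOT s) OR (u IMPLIES v)) XOR ((q AND q) IMPLIES u))
Evaluate both on each of 128 rows (bits = p,q,r,s,t,u,v):
  row 0 [0000000]: F1=1 F2=0 (differ) -> 1
  row 1 [0000001]: F1=1 F2=0 (differ) -> 1
  row 2 [0000010]: F1=1 F2=0 (differ) -> 1
  row 3 [0000011]: F1=1 F2=0 (differ) -> 1
  row 4 [0000100]: F1=1 F2=0 (differ) -> 1
  (every remaining row is evaluated the same way; all 128 results are listed next)
Full result column, 8 rows per line (p,q,r,s fixed per line; t,u,v runs 000..111 left to right):
  rows 0-7 [p,q,r,s=0000]: 11111111  (ones: 8)
  rows 8-15 [p,q,r,s=0001]: 11011101  (ones: 6)
  rows 16-23 [p,q,r,s=0010]: 00000000  (ones: 0)
  rows 24-31 [p,q,r,s=0011]: 00100010  (ones: 2)
  rows 32-39 [p,q,r,s=0100]: 00110011  (ones: 4)
  rows 40-47 [p,q,r,s=0101]: 00110011  (ones: 4)
  rows 48-55 [p,q,r,s=0110]: 00110011  (ones: 4)
  rows 56-63 [p,q,r,s=0111]: 00110011  (ones: 4)
  rows 64-71 [p,q,r,s=1000]: 11111111  (ones: 8)
  rows 72-79 [p,q,r,s=1001]: 00100010  (ones: 2)
  rows 80-87 [p,q,r,s=1010]: 00000000  (ones: 0)
  rows 88-95 [p,q,r,s=1011]: 11011101  (ones: 6)
  rows 96-103 [p,q,r,s=1100]: 00110011  (ones: 4)
  rows 104-111 [p,q,r,s=1101]: 00110011  (ones: 4)
  rows 112-119 [p,q,r,s=1110]: 00110011  (ones: 4)
  rows 120-127 [p,q,r,s=1111]: 00110011  (ones: 4)
Disagreements = 8+6+0+2+4+4+4+4+8+2+0+6+4+4+4+4 = 64

64


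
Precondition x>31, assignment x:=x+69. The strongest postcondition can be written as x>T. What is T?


Formula: sp(P, x:=E) = exists old_x. (x = E[old_x/x]) AND P[old_x/x] (old_x is the value of x before the assignment; eliminate old_x by solving x = E[old_x/x] for old_x)
Step 1: Precondition P: x>31, i.e. old_x > 31
Step 2: Assignment gives x = old_x + 69, so old_x = x - 69
Step 3: Substitute into P: x - 69 > 31
Step 4: Simplify: x > 31+69 = 100

100


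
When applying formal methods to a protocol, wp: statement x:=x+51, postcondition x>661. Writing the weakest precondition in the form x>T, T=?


Formula: wp(x:=E, P) = P[E/x] (substitute E for x in postcondition)
Step 1: Postcondition: x>661
Step 2: Substitute x+51 for x: x+51>661
Step 3: Solve for x: x > 661-51 = 610

610


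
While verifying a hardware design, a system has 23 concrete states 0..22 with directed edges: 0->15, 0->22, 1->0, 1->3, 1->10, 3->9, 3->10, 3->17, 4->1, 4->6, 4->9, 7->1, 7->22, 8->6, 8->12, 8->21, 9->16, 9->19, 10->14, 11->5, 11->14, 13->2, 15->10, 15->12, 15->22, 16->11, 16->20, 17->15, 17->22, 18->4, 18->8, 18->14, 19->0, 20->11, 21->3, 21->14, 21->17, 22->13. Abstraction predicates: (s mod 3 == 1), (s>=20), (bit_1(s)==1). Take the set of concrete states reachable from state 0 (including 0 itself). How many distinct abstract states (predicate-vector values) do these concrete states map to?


BFS from 0:
Concrete reachable: {0, 2, 10, 12, 13, 14, 15, 22}
Abstract via predicates (s mod 3 == 1), (s>=20), (bit_1(s)==1):
  (0,0,0) <- {0, 12}
  (0,0,1) <- {2, 14, 15}
  (1,0,0) <- {13}
  (1,0,1) <- {10}
  (1,1,1) <- {22}
Distinct abstract states = 5

5


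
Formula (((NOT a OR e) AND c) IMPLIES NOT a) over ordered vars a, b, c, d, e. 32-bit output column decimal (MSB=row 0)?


Formula: (((NOT a OR e) AND c) IMPLIES NOT a) over a, b, c, d, e (32 rows)
Evaluate each row (bits = a,b,c,d,e, MSB first):
  row 0 [00000]: (((NOT 0 OR 0) AND 0) IMPLIES NOT 0) -> 1
  row 1 [00001]: (((NOT 0 OR 1) AND 0) IMPLIES NOT 0) -> 1
  row 2 [00010]: (((NOT 0 OR 0) AND 0) IMPLIES NOT 0) -> 1
  row 3 [00011]: (((NOT 0 OR 1) AND 0) IMPLIES NOT 0) -> 1
  row 4 [00100]: (((NOT 0 OR 0) AND 1) IMPLIES NOT 0) -> 1
  row 5 [00101]: (((NOT 0 OR 1) AND 1) IMPLIES NOT 0) -> 1
  row 6 [00110]: (((NOT 0 OR 0) AND 1) IMPLIES NOT 0) -> 1
  row 7 [00111]: (((NOT 0 OR 1) AND 1) IMPLIES NOT 0) -> 1
  row 8 [01000]: (((NOT 0 OR 0) AND 0) IMPLIES NOT 0) -> 1
  row 9 [01001]: (((NOT 0 OR 1) AND 0) IMPLIES NOT 0) -> 1
  row 10 [01010]: (((NOT 0 OR 0) AND 0) IMPLIES NOT 0) -> 1
  row 11 [01011]: (((NOT 0 OR 1) AND 0) IMPLIES NOT 0) -> 1
  row 12 [01100]: (((NOT 0 OR 0) AND 1) IMPLIES NOT 0) -> 1
  row 13 [01101]: (((NOT 0 OR 1) AND 1) IMPLIES NOT 0) -> 1
  row 14 [01110]: (((NOT 0 OR 0) AND 1) IMPLIES NOT 0) -> 1
  row 15 [01111]: (((NOT 0 OR 1) AND 1) IMPLIES NOT 0) -> 1
  row 16 [10000]: (((NOT 1 OR 0) AND 0) IMPLIES NOT 1) -> 1
  row 17 [10001]: (((NOT 1 OR 1) AND 0) IMPLIES NOT 1) -> 1
  row 18 [10010]: (((NOT 1 OR 0) AND 0) IMPLIES NOT 1) -> 1
  row 19 [10011]: (((NOT 1 OR 1) AND 0) IMPLIES NOT 1) -> 1
  row 20 [10100]: (((NOT 1 OR 0) AND 1) IMPLIES NOT 1) -> 1
  row 21 [10101]: (((NOT 1 OR 1) AND 1) IMPLIES NOT 1) -> 0
  row 22 [10110]: (((NOT 1 OR 0) AND 1) IMPLIES NOT 1) -> 1
  row 23 [10111]: (((NOT 1 OR 1) AND 1) IMPLIES NOT 1) -> 0
  row 24 [11000]: (((NOT 1 OR 0) AND 0) IMPLIES NOT 1) -> 1
  row 25 [11001]: (((NOT 1 OR 1) AND 0) IMPLIES NOT 1) -> 1
  row 26 [11010]: (((NOT 1 OR 0) AND 0) IMPLIES NOT 1) -> 1
  row 27 [11011]: (((NOT 1 OR 1) AND 0) IMPLIES NOT 1) -> 1
  row 28 [11100]: (((NOT 1 OR 0) AND 1) IMPLIES NOT 1) -> 1
  row 29 [11101]: (((NOT 1 OR 1) AND 1) IMPLIES NOT 1) -> 0
  row 30 [11110]: (((NOT 1 OR 0) AND 1) IMPLIES NOT 1) -> 1
  row 31 [11111]: (((NOT 1 OR 1) AND 1) IMPLIES NOT 1) -> 0
Full result column, 4 rows per line (a,b,c fixed per line; d,e runs 00..11 left to right):
  rows 0-3 [a,b,c=000]: 1111  = hex F
  rows 4-7 [a,b,c=001]: 1111  = hex F
  rows 8-11 [a,b,c=010]: 1111  = hex F
  rows 12-15 [a,b,c=011]: 1111  = hex F
  rows 16-19 [a,b,c=100]: 1111  = hex F
  rows 20-23 [a,b,c=101]: 1010  = hex A
  rows 24-27 [a,b,c=110]: 1111  = hex F
  rows 28-31 [a,b,c=111]: 1010  = hex A
Output column (row 0 .. row 31) = 11111111111111111111101011111010
Output column grouped in 4s = 1111 1111 1111 1111 1111 1010 1111 1010 = 0xFFFFFAFA
Convert to decimal digit by digit (value = value*16 + digit):
  F -> 15
  15*16 + 15 (F) = 255
  255*16 + 15 (F) = 4095
  4095*16 + 15 (F) = 65535
  65535*16 + 15 (F) = 1048575
  1048575*16 + 10 (A) = 16777210
  16777210*16 + 15 (F) = 268435375
  268435375*16 + 10 (A) = 4294966010
Decimal = 4294966010

4294966010


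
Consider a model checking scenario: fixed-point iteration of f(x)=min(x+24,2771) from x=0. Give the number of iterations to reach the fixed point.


Step 1: x=0, cap=2771, increment=24
Step 2: x grows by 24 each step until capped at 2771; fixed point is x=2771
Step 3: iterations = ceil(2771/24) = 116

116


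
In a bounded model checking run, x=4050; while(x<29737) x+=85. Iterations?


Step 1: x goes from 4050 toward 29737 by 85; the body runs while x<29737, so iterations = ceil((bound-start)/step)
Step 2: Distance=25687
Step 3: ceil(25687/85)=303

303


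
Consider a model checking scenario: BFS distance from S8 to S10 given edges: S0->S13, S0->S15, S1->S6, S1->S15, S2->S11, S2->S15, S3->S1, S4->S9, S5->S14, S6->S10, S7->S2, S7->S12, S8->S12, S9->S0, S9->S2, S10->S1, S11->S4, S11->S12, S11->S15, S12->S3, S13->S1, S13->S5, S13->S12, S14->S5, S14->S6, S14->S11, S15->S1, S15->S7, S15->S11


BFS layer-by-layer from S8:
  dist 0: {S8}
  dist 1: {S12}
  dist 2: {S3}
  dist 3: {S1}
  dist 4: {S6, S15}
  dist 5: {S7, S10, S11}
  -> S10 reached at distance 5
Shortest path length = 5

5


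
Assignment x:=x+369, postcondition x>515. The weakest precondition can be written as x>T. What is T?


Formula: wp(x:=E, P) = P[E/x] (substitute E for x in postcondition)
Step 1: Postcondition: x>515
Step 2: Substitute x+369 for x: x+369>515
Step 3: Solve for x: x > 515-369 = 146

146


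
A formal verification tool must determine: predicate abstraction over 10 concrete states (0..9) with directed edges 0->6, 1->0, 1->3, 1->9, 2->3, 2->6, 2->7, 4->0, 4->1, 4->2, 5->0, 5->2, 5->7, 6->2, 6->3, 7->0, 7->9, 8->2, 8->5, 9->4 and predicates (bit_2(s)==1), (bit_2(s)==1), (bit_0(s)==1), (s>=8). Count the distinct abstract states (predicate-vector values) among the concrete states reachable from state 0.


BFS from 0:
Concrete reachable: {0, 1, 2, 3, 4, 6, 7, 9}
Abstract via predicates (bit_2(s)==1), (bit_2(s)==1), (bit_0(s)==1), (s>=8):
  (0,0,0,0) <- {0, 2}
  (0,0,1,0) <- {1, 3}
  (0,0,1,1) <- {9}
  (1,1,0,0) <- {4, 6}
  (1,1,1,0) <- {7}
Distinct abstract states = 5

5


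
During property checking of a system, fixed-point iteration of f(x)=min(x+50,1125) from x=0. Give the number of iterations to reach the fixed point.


Step 1: x=0, cap=1125, increment=50
Step 2: x grows by 50 each step until capped at 1125; fixed point is x=1125
Step 3: iterations = ceil(1125/50) = 23

23


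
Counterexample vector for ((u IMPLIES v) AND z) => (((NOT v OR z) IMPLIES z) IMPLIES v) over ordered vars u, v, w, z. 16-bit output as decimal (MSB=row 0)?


F1 = ((u IMPLIES v) AND z)
F2 = (((NOT v OR z) IMPLIES z) IMPLIES v)
Counterexample to F1=>F2 is where F1=1 and F2=0.
Evaluate each row (bits = u,v,w,z, MSB first):
  row 0 [0000]: F1=0 F2=1 -> F1&~F2 -> 0
  row 1 [0001]: F1=1 F2=0 -> F1&~F2 -> 1
  row 2 [0010]: F1=0 F2=1 -> F1&~F2 -> 0
  row 3 [0011]: F1=1 F2=0 -> F1&~F2 -> 1
  row 4 [0100]: F1=0 F2=1 -> F1&~F2 -> 0
  row 5 [0101]: F1=1 F2=1 -> F1&~F2 -> 0
  row 6 [0110]: F1=0 F2=1 -> F1&~F2 -> 0
  row 7 [0111]: F1=1 F2=1 -> F1&~F2 -> 0
  row 8 [1000]: F1=0 F2=1 -> F1&~F2 -> 0
  row 9 [1001]: F1=0 F2=0 -> F1&~F2 -> 0
  row 10 [1010]: F1=0 F2=1 -> F1&~F2 -> 0
  row 11 [1011]: F1=0 F2=0 -> F1&~F2 -> 0
  row 12 [1100]: F1=0 F2=1 -> F1&~F2 -> 0
  row 13 [1101]: F1=1 F2=1 -> F1&~F2 -> 0
  row 14 [1110]: F1=0 F2=1 -> F1&~F2 -> 0
  row 15 [1111]: F1=1 F2=1 -> F1&~F2 -> 0
Full result column, 4 rows per line (u,v fixed per line; w,z runs 00..11 left to right):
  rows 0-3 [u,v=00]: 0101  = hex 5
  rows 4-7 [u,v=01]: 0000  = hex 0
  rows 8-11 [u,v=10]: 0000  = hex 0
  rows 12-15 [u,v=11]: 0000  = hex 0
Counterexample vector (row 0 .. row 15) = 0101000000000000
Output column grouped in 4s = 0101 0000 0000 0000 = 0x5000
Convert to decimal digit by digit (value = value*16 + digit):
  5 -> 5
  5*16 + 0 = 80
  80*16 + 0 = 1280
  1280*16 + 0 = 20480
Decimal = 20480

20480


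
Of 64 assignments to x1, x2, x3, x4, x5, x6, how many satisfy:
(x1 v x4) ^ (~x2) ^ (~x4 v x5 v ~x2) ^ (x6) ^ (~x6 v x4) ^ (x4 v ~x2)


CNF with 6 clauses over 6 vars (64 assignments).
An assignment satisfies CNF iff every clause has >=1 true literal.
Check each row (bits = x1,x2,x3,x4,x5,x6; clause T/F shown):
  row 0 [000000]: clauses=FTTFTT -> 0
  row 1 [000001]: clauses=FTTTFT -> 0
  row 2 [000010]: clauses=FTTFTT -> 0
  row 3 [000011]: clauses=FTTTFT -> 0
  row 4 [000100]: clauses=TTTFTT -> 0
  (every remaining row is evaluated the same way; all 64 results are listed next)
Full result column, 8 rows per line (x1,x2,x3 fixed per line; x4,x5,x6 runs 000..111 left to right):
  rows 0-7 [x1,x2,x3=000]: 00000101  (ones: 2)
  rows 8-15 [x1,x2,x3=001]: 00000101  (ones: 2)
  rows 16-23 [x1,x2,x3=010]: 00000000  (ones: 0)
  rows 24-31 [x1,x2,x3=011]: 00000000  (ones: 0)
  rows 32-39 [x1,x2,x3=100]: 00000101  (ones: 2)
  rows 40-47 [x1,x2,x3=101]: 00000101  (ones: 2)
  rows 48-55 [x1,x2,x3=110]: 00000000  (ones: 0)
  rows 56-63 [x1,x2,x3=111]: 00000000  (ones: 0)
Satisfying assignments = 2+2+0+0+2+2+0+0 = 8

8


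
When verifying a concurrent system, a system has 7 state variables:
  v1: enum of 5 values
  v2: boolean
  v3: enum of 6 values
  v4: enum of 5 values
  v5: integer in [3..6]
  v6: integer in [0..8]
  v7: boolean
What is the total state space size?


State space = product of domain sizes of all variables.
Domain sizes:
  v1 (enum of 5 values): 5
  v2 (boolean): 2
  v3 (enum of 6 values): 6
  v4 (enum of 5 values): 5
  v5 (integer in [3..6]): 4
  v6 (integer in [0..8]): 9
  v7 (boolean): 2
Product = 5 * 2 * 6 * 5 * 4 * 9 * 2 = 21600

21600


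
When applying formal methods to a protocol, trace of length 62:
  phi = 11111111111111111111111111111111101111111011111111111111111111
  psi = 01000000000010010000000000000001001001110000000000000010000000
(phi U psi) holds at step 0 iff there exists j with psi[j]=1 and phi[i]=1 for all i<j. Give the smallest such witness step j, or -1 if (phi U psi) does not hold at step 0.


(phi U psi) at 0: need smallest j with psi[j]=1 and phi[i]=1 for all i in [0,j).
Scan from step 0:
  step 0: phi=1, psi=0 -> continue
  step 1: psi=1 and phi held for [0,1) -> witness found
Witness step = 1

1


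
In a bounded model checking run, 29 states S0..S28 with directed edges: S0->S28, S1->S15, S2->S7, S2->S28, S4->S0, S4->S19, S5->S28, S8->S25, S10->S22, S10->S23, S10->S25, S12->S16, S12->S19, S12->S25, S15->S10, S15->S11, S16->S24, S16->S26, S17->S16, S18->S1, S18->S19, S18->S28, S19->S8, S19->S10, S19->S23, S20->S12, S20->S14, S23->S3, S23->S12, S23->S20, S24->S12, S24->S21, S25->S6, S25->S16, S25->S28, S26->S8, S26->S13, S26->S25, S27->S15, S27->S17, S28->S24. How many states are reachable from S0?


BFS from S0:
  layer 0: {S0}
  layer 1: {S28}
  layer 2: {S24}
  layer 3: {S12, S21}
  layer 4: {S16, S19, S25}
  layer 5: {S6, S8, S10, S23, S26}
  layer 6: {S3, S13, S20, S22}
  layer 7: {S14}
Reachable set: {S0, S3, S6, S8, S10, S12, S13, S14, S16, S19, S20, S21, S22, S23, S24, S25, S26, S28}
Count = 18

18


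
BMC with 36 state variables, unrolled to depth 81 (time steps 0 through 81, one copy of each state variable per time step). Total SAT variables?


BMC unrolls to depth k, creating one copy of each state var for steps 0..k.
Step count = 81 + 1 = 82 (steps 0 through 81)
Vars per step = 36
Total = 36 * 82 = 2952

2952


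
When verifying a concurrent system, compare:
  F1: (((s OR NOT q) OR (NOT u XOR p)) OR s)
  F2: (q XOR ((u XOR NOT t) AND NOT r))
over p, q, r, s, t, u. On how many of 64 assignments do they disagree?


F1 = (((s OR NOT q) OR (NOT u XOR p)) OR s)
F2 = (q XOR ((u XOR NOT t) AND NOT r))
Evaluate both on each of 64 rows (bits = p,q,r,s,t,u):
  row 0 [000000]: F1=1 F2=1 -> 0
  row 1 [000001]: F1=1 F2=0 (differ) -> 1
  row 2 [000010]: F1=1 F2=0 (differ) -> 1
  row 3 [000011]: F1=1 F2=1 -> 0
  row 4 [000100]: F1=1 F2=1 -> 0
  (every remaining row is evaluated the same way; all 64 results are listed next)
Full result column, 8 rows per line (p,q,r fixed per line; s,t,u runs 000..111 left to right):
  rows 0-7 [p,q,r=000]: 01100110  (ones: 4)
  rows 8-15 [p,q,r=001]: 11111111  (ones: 8)
  rows 16-23 [p,q,r=010]: 11001001  (ones: 4)
  rows 24-31 [p,q,r=011]: 01010000  (ones: 2)
  rows 32-39 [p,q,r=100]: 01100110  (ones: 4)
  rows 40-47 [p,q,r=101]: 11111111  (ones: 8)
  rows 48-55 [p,q,r=110]: 00111001  (ones: 4)
  rows 56-63 [p,q,r=111]: 10100000  (ones: 2)
Disagreements = 4+8+4+2+4+8+4+2 = 36

36


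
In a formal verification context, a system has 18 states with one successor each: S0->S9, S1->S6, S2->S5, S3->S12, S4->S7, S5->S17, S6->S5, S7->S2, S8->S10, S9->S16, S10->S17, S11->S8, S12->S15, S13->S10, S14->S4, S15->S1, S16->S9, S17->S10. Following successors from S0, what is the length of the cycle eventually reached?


Trace from S0 until a state repeats:
  S0 -> S9 -> S16 -> S9
S9 first seen at step 1, revisited at step 3.
Cycle length = 3 - 1 = 2

2


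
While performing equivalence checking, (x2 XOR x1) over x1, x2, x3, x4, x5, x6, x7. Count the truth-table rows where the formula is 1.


Formula: (x2 XOR x1) over 7 vars (128 rows)
Evaluate each row (x1, x2, x3, x4, x5, x6, x7 as bits, MSB first):
  row 0 [0000000]: (0 XOR 0) -> 0
  row 1 [0000001]: (0 XOR 0) -> 0
  row 2 [0000010]: (0 XOR 0) -> 0
  row 3 [0000011]: (0 XOR 0) -> 0
  row 4 [0000100]: (0 XOR 0) -> 0
  (every remaining row is evaluated the same way; all 128 results are listed next)
Full result column, 8 rows per line (x1,x2,x3,x4 fixed per line; x5,x6,x7 runs 000..111 left to right):
  rows 0-7 [x1,x2,x3,x4=0000]: 00000000  (ones: 0)
  rows 8-15 [x1,x2,x3,x4=0001]: 00000000  (ones: 0)
  rows 16-23 [x1,x2,x3,x4=0010]: 00000000  (ones: 0)
  rows 24-31 [x1,x2,x3,x4=0011]: 00000000  (ones: 0)
  rows 32-39 [x1,x2,x3,x4=0100]: 11111111  (ones: 8)
  rows 40-47 [x1,x2,x3,x4=0101]: 11111111  (ones: 8)
  rows 48-55 [x1,x2,x3,x4=0110]: 11111111  (ones: 8)
  rows 56-63 [x1,x2,x3,x4=0111]: 11111111  (ones: 8)
  rows 64-71 [x1,x2,x3,x4=1000]: 11111111  (ones: 8)
  rows 72-79 [x1,x2,x3,x4=1001]: 11111111  (ones: 8)
  rows 80-87 [x1,x2,x3,x4=1010]: 11111111  (ones: 8)
  rows 88-95 [x1,x2,x3,x4=1011]: 11111111  (ones: 8)
  rows 96-103 [x1,x2,x3,x4=1100]: 00000000  (ones: 0)
  rows 104-111 [x1,x2,x3,x4=1101]: 00000000  (ones: 0)
  rows 112-119 [x1,x2,x3,x4=1110]: 00000000  (ones: 0)
  rows 120-127 [x1,x2,x3,x4=1111]: 00000000  (ones: 0)
Count of 1-rows = 0+0+0+0+8+8+8+8+8+8+8+8+0+0+0+0 = 64

64


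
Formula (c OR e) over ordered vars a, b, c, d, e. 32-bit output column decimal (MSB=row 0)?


Formula: (c OR e) over a, b, c, d, e (32 rows)
Evaluate each row (bits = a,b,c,d,e, MSB first):
  row 0 [00000]: (0 OR 0) -> 0
  row 1 [00001]: (0 OR 1) -> 1
  row 2 [00010]: (0 OR 0) -> 0
  row 3 [00011]: (0 OR 1) -> 1
  row 4 [00100]: (1 OR 0) -> 1
  row 5 [00101]: (1 OR 1) -> 1
  row 6 [00110]: (1 OR 0) -> 1
  row 7 [00111]: (1 OR 1) -> 1
  row 8 [01000]: (0 OR 0) -> 0
  row 9 [01001]: (0 OR 1) -> 1
  row 10 [01010]: (0 OR 0) -> 0
  row 11 [01011]: (0 OR 1) -> 1
  row 12 [01100]: (1 OR 0) -> 1
  row 13 [01101]: (1 OR 1) -> 1
  row 14 [01110]: (1 OR 0) -> 1
  row 15 [01111]: (1 OR 1) -> 1
  row 16 [10000]: (0 OR 0) -> 0
  row 17 [10001]: (0 OR 1) -> 1
  row 18 [10010]: (0 OR 0) -> 0
  row 19 [10011]: (0 OR 1) -> 1
  row 20 [10100]: (1 OR 0) -> 1
  row 21 [10101]: (1 OR 1) -> 1
  row 22 [10110]: (1 OR 0) -> 1
  row 23 [10111]: (1 OR 1) -> 1
  row 24 [11000]: (0 OR 0) -> 0
  row 25 [11001]: (0 OR 1) -> 1
  row 26 [11010]: (0 OR 0) -> 0
  row 27 [11011]: (0 OR 1) -> 1
  row 28 [11100]: (1 OR 0) -> 1
  row 29 [11101]: (1 OR 1) -> 1
  row 30 [11110]: (1 OR 0) -> 1
  row 31 [11111]: (1 OR 1) -> 1
Full result column, 4 rows per line (a,b,c fixed per line; d,e runs 00..11 left to right):
  rows 0-3 [a,b,c=000]: 0101  = hex 5
  rows 4-7 [a,b,c=001]: 1111  = hex F
  rows 8-11 [a,b,c=010]: 0101  = hex 5
  rows 12-15 [a,b,c=011]: 1111  = hex F
  rows 16-19 [a,b,c=100]: 0101  = hex 5
  rows 20-23 [a,b,c=101]: 1111  = hex F
  rows 24-27 [a,b,c=110]: 0101  = hex 5
  rows 28-31 [a,b,c=111]: 1111  = hex F
Output column (row 0 .. row 31) = 01011111010111110101111101011111
Output column grouped in 4s = 0101 1111 0101 1111 0101 1111 0101 1111 = 0x5F5F5F5F
Convert to decimal digit by digit (value = value*16 + digit):
  5 -> 5
  5*16 + 15 (F) = 95
  95*16 + 5 = 1525
  1525*16 + 15 (F) = 24415
  24415*16 + 5 = 390645
  390645*16 + 15 (F) = 6250335
  6250335*16 + 5 = 100005365
  100005365*16 + 15 (F) = 1600085855
Decimal = 1600085855

1600085855


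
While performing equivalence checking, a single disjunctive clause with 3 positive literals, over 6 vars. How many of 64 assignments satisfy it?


Step 1: Total=2^6=64
Step 2: Unsat when all 3 false: 2^3=8
Step 3: Sat=64-8=56

56


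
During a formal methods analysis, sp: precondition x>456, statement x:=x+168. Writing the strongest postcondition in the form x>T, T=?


Formula: sp(P, x:=E) = exists old_x. (x = E[old_x/x]) AND P[old_x/x] (old_x is the value of x before the assignment; eliminate old_x by solving x = E[old_x/x] for old_x)
Step 1: Precondition P: x>456, i.e. old_x > 456
Step 2: Assignment gives x = old_x + 168, so old_x = x - 168
Step 3: Substitute into P: x - 168 > 456
Step 4: Simplify: x > 456+168 = 624

624


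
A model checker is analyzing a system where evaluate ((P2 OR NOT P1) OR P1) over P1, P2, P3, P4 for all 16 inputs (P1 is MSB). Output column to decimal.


Formula: ((P2 OR NOT P1) OR P1) over P1, P2, P3, P4 (16 rows)
Evaluate each row (bits = P1,P2,P3,P4, MSB first):
  row 0 [0000]: ((0 OR NOT 0) OR 0) -> 1
  row 1 [0001]: ((0 OR NOT 0) OR 0) -> 1
  row 2 [0010]: ((0 OR NOT 0) OR 0) -> 1
  row 3 [0011]: ((0 OR NOT 0) OR 0) -> 1
  row 4 [0100]: ((1 OR NOT 0) OR 0) -> 1
  row 5 [0101]: ((1 OR NOT 0) OR 0) -> 1
  row 6 [0110]: ((1 OR NOT 0) OR 0) -> 1
  row 7 [0111]: ((1 OR NOT 0) OR 0) -> 1
  row 8 [1000]: ((0 OR NOT 1) OR 1) -> 1
  row 9 [1001]: ((0 OR NOT 1) OR 1) -> 1
  row 10 [1010]: ((0 OR NOT 1) OR 1) -> 1
  row 11 [1011]: ((0 OR NOT 1) OR 1) -> 1
  row 12 [1100]: ((1 OR NOT 1) OR 1) -> 1
  row 13 [1101]: ((1 OR NOT 1) OR 1) -> 1
  row 14 [1110]: ((1 OR NOT 1) OR 1) -> 1
  row 15 [1111]: ((1 OR NOT 1) OR 1) -> 1
Full result column, 4 rows per line (P1,P2 fixed per line; P3,P4 runs 00..11 left to right):
  rows 0-3 [P1,P2=00]: 1111  = hex F
  rows 4-7 [P1,P2=01]: 1111  = hex F
  rows 8-11 [P1,P2=10]: 1111  = hex F
  rows 12-15 [P1,P2=11]: 1111  = hex F
Output column (row 0 .. row 15) = 1111111111111111
Output column grouped in 4s = 1111 1111 1111 1111 = 0xFFFF
Convert to decimal digit by digit (value = value*16 + digit):
  F -> 15
  15*16 + 15 (F) = 255
  255*16 + 15 (F) = 4095
  4095*16 + 15 (F) = 65535
Decimal = 65535

65535
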